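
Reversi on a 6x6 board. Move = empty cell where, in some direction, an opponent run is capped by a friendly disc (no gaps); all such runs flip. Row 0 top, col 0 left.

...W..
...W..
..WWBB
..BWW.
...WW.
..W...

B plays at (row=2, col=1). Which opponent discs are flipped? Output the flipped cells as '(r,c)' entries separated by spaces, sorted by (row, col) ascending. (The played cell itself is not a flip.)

Dir NW: first cell '.' (not opp) -> no flip
Dir N: first cell '.' (not opp) -> no flip
Dir NE: first cell '.' (not opp) -> no flip
Dir W: first cell '.' (not opp) -> no flip
Dir E: opp run (2,2) (2,3) capped by B -> flip
Dir SW: first cell '.' (not opp) -> no flip
Dir S: first cell '.' (not opp) -> no flip
Dir SE: first cell 'B' (not opp) -> no flip

Answer: (2,2) (2,3)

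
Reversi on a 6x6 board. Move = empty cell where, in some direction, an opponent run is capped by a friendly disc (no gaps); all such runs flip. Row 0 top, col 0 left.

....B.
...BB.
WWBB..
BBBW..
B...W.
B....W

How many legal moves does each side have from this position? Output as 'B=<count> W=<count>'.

-- B to move --
(1,0): flips 2 -> legal
(1,1): flips 1 -> legal
(1,2): flips 1 -> legal
(2,4): no bracket -> illegal
(3,4): flips 1 -> legal
(3,5): no bracket -> illegal
(4,2): no bracket -> illegal
(4,3): flips 1 -> legal
(4,5): no bracket -> illegal
(5,3): no bracket -> illegal
(5,4): no bracket -> illegal
B mobility = 5
-- W to move --
(0,2): no bracket -> illegal
(0,3): flips 2 -> legal
(0,5): no bracket -> illegal
(1,1): flips 1 -> legal
(1,2): no bracket -> illegal
(1,5): no bracket -> illegal
(2,4): flips 2 -> legal
(2,5): no bracket -> illegal
(3,4): no bracket -> illegal
(4,1): flips 1 -> legal
(4,2): flips 1 -> legal
(4,3): flips 1 -> legal
(5,1): no bracket -> illegal
W mobility = 6

Answer: B=5 W=6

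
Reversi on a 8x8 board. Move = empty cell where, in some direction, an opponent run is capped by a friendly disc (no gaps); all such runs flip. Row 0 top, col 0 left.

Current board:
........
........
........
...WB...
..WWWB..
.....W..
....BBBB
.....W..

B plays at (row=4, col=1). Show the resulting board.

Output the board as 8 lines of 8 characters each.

Answer: ........
........
........
...WB...
.BBBBB..
.....W..
....BBBB
.....W..

Derivation:
Place B at (4,1); scan 8 dirs for brackets.
Dir NW: first cell '.' (not opp) -> no flip
Dir N: first cell '.' (not opp) -> no flip
Dir NE: first cell '.' (not opp) -> no flip
Dir W: first cell '.' (not opp) -> no flip
Dir E: opp run (4,2) (4,3) (4,4) capped by B -> flip
Dir SW: first cell '.' (not opp) -> no flip
Dir S: first cell '.' (not opp) -> no flip
Dir SE: first cell '.' (not opp) -> no flip
All flips: (4,2) (4,3) (4,4)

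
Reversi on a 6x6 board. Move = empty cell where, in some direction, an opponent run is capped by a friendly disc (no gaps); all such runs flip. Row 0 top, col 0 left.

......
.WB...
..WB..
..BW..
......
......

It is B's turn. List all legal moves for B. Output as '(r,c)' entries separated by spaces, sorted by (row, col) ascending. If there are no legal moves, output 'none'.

Answer: (1,0) (2,1) (3,4) (4,3)

Derivation:
(0,0): no bracket -> illegal
(0,1): no bracket -> illegal
(0,2): no bracket -> illegal
(1,0): flips 1 -> legal
(1,3): no bracket -> illegal
(2,0): no bracket -> illegal
(2,1): flips 1 -> legal
(2,4): no bracket -> illegal
(3,1): no bracket -> illegal
(3,4): flips 1 -> legal
(4,2): no bracket -> illegal
(4,3): flips 1 -> legal
(4,4): no bracket -> illegal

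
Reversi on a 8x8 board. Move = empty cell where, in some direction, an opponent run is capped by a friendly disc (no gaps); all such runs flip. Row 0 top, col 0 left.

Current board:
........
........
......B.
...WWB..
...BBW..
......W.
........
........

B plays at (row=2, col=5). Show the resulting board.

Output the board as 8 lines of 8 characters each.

Place B at (2,5); scan 8 dirs for brackets.
Dir NW: first cell '.' (not opp) -> no flip
Dir N: first cell '.' (not opp) -> no flip
Dir NE: first cell '.' (not opp) -> no flip
Dir W: first cell '.' (not opp) -> no flip
Dir E: first cell 'B' (not opp) -> no flip
Dir SW: opp run (3,4) capped by B -> flip
Dir S: first cell 'B' (not opp) -> no flip
Dir SE: first cell '.' (not opp) -> no flip
All flips: (3,4)

Answer: ........
........
.....BB.
...WBB..
...BBW..
......W.
........
........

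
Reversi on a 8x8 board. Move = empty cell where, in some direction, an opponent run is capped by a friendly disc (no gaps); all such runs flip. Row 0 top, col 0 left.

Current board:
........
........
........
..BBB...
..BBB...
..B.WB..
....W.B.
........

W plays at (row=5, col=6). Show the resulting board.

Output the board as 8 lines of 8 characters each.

Place W at (5,6); scan 8 dirs for brackets.
Dir NW: first cell '.' (not opp) -> no flip
Dir N: first cell '.' (not opp) -> no flip
Dir NE: first cell '.' (not opp) -> no flip
Dir W: opp run (5,5) capped by W -> flip
Dir E: first cell '.' (not opp) -> no flip
Dir SW: first cell '.' (not opp) -> no flip
Dir S: opp run (6,6), next='.' -> no flip
Dir SE: first cell '.' (not opp) -> no flip
All flips: (5,5)

Answer: ........
........
........
..BBB...
..BBB...
..B.WWW.
....W.B.
........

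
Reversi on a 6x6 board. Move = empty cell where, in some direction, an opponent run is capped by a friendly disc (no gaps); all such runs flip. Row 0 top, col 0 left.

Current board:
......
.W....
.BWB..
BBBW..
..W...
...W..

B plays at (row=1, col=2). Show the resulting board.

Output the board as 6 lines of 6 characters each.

Place B at (1,2); scan 8 dirs for brackets.
Dir NW: first cell '.' (not opp) -> no flip
Dir N: first cell '.' (not opp) -> no flip
Dir NE: first cell '.' (not opp) -> no flip
Dir W: opp run (1,1), next='.' -> no flip
Dir E: first cell '.' (not opp) -> no flip
Dir SW: first cell 'B' (not opp) -> no flip
Dir S: opp run (2,2) capped by B -> flip
Dir SE: first cell 'B' (not opp) -> no flip
All flips: (2,2)

Answer: ......
.WB...
.BBB..
BBBW..
..W...
...W..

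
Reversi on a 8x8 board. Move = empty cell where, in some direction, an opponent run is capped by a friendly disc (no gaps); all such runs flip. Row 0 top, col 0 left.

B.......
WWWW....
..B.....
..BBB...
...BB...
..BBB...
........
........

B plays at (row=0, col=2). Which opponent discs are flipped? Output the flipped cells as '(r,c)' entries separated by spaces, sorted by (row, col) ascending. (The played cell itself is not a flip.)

Answer: (1,2)

Derivation:
Dir NW: edge -> no flip
Dir N: edge -> no flip
Dir NE: edge -> no flip
Dir W: first cell '.' (not opp) -> no flip
Dir E: first cell '.' (not opp) -> no flip
Dir SW: opp run (1,1), next='.' -> no flip
Dir S: opp run (1,2) capped by B -> flip
Dir SE: opp run (1,3), next='.' -> no flip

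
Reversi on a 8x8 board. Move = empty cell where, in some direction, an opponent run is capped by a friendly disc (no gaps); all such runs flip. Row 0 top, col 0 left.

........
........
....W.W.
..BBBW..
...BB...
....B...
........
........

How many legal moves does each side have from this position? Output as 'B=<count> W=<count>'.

Answer: B=4 W=4

Derivation:
-- B to move --
(1,3): no bracket -> illegal
(1,4): flips 1 -> legal
(1,5): flips 1 -> legal
(1,6): no bracket -> illegal
(1,7): flips 2 -> legal
(2,3): no bracket -> illegal
(2,5): no bracket -> illegal
(2,7): no bracket -> illegal
(3,6): flips 1 -> legal
(3,7): no bracket -> illegal
(4,5): no bracket -> illegal
(4,6): no bracket -> illegal
B mobility = 4
-- W to move --
(2,1): no bracket -> illegal
(2,2): no bracket -> illegal
(2,3): no bracket -> illegal
(2,5): no bracket -> illegal
(3,1): flips 3 -> legal
(4,1): no bracket -> illegal
(4,2): flips 1 -> legal
(4,5): no bracket -> illegal
(5,2): no bracket -> illegal
(5,3): flips 1 -> legal
(5,5): no bracket -> illegal
(6,3): no bracket -> illegal
(6,4): flips 3 -> legal
(6,5): no bracket -> illegal
W mobility = 4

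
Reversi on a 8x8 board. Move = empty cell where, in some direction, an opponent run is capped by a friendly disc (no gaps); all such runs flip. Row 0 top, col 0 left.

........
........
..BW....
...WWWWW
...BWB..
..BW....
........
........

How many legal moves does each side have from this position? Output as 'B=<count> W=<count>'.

-- B to move --
(1,2): flips 2 -> legal
(1,3): flips 2 -> legal
(1,4): no bracket -> illegal
(2,4): flips 1 -> legal
(2,5): flips 2 -> legal
(2,6): no bracket -> illegal
(2,7): flips 1 -> legal
(3,2): no bracket -> illegal
(4,2): no bracket -> illegal
(4,6): no bracket -> illegal
(4,7): no bracket -> illegal
(5,4): flips 1 -> legal
(5,5): flips 2 -> legal
(6,2): no bracket -> illegal
(6,3): flips 1 -> legal
(6,4): no bracket -> illegal
B mobility = 8
-- W to move --
(1,1): flips 1 -> legal
(1,2): no bracket -> illegal
(1,3): no bracket -> illegal
(2,1): flips 1 -> legal
(3,1): no bracket -> illegal
(3,2): no bracket -> illegal
(4,1): no bracket -> illegal
(4,2): flips 1 -> legal
(4,6): flips 1 -> legal
(5,1): flips 1 -> legal
(5,4): flips 1 -> legal
(5,5): flips 1 -> legal
(5,6): flips 1 -> legal
(6,1): flips 2 -> legal
(6,2): no bracket -> illegal
(6,3): no bracket -> illegal
W mobility = 9

Answer: B=8 W=9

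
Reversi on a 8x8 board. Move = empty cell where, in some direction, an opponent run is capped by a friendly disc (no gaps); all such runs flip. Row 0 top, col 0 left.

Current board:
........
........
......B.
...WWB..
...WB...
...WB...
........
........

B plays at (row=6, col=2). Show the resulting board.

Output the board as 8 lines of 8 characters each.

Place B at (6,2); scan 8 dirs for brackets.
Dir NW: first cell '.' (not opp) -> no flip
Dir N: first cell '.' (not opp) -> no flip
Dir NE: opp run (5,3) capped by B -> flip
Dir W: first cell '.' (not opp) -> no flip
Dir E: first cell '.' (not opp) -> no flip
Dir SW: first cell '.' (not opp) -> no flip
Dir S: first cell '.' (not opp) -> no flip
Dir SE: first cell '.' (not opp) -> no flip
All flips: (5,3)

Answer: ........
........
......B.
...WWB..
...WB...
...BB...
..B.....
........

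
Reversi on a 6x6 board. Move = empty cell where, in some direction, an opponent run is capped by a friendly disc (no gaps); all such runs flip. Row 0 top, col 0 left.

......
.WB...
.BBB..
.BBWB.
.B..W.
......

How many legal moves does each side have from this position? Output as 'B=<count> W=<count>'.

-- B to move --
(0,0): flips 1 -> legal
(0,1): flips 1 -> legal
(0,2): no bracket -> illegal
(1,0): flips 1 -> legal
(2,0): no bracket -> illegal
(2,4): no bracket -> illegal
(3,5): no bracket -> illegal
(4,2): no bracket -> illegal
(4,3): flips 1 -> legal
(4,5): no bracket -> illegal
(5,3): no bracket -> illegal
(5,4): flips 1 -> legal
(5,5): flips 2 -> legal
B mobility = 6
-- W to move --
(0,1): no bracket -> illegal
(0,2): no bracket -> illegal
(0,3): no bracket -> illegal
(1,0): no bracket -> illegal
(1,3): flips 2 -> legal
(1,4): no bracket -> illegal
(2,0): no bracket -> illegal
(2,4): flips 1 -> legal
(2,5): no bracket -> illegal
(3,0): flips 2 -> legal
(3,5): flips 1 -> legal
(4,0): no bracket -> illegal
(4,2): no bracket -> illegal
(4,3): no bracket -> illegal
(4,5): no bracket -> illegal
(5,0): no bracket -> illegal
(5,1): flips 3 -> legal
(5,2): no bracket -> illegal
W mobility = 5

Answer: B=6 W=5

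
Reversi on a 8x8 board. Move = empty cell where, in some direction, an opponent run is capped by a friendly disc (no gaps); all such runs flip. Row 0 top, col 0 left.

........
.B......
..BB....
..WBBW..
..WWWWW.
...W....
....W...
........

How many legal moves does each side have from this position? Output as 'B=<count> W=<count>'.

-- B to move --
(2,1): no bracket -> illegal
(2,4): no bracket -> illegal
(2,5): no bracket -> illegal
(2,6): no bracket -> illegal
(3,1): flips 1 -> legal
(3,6): flips 1 -> legal
(3,7): no bracket -> illegal
(4,1): flips 1 -> legal
(4,7): no bracket -> illegal
(5,1): flips 1 -> legal
(5,2): flips 3 -> legal
(5,4): flips 1 -> legal
(5,5): flips 1 -> legal
(5,6): flips 1 -> legal
(5,7): no bracket -> illegal
(6,2): no bracket -> illegal
(6,3): flips 2 -> legal
(6,5): no bracket -> illegal
(7,3): no bracket -> illegal
(7,4): no bracket -> illegal
(7,5): no bracket -> illegal
B mobility = 9
-- W to move --
(0,0): flips 3 -> legal
(0,1): no bracket -> illegal
(0,2): no bracket -> illegal
(1,0): no bracket -> illegal
(1,2): flips 3 -> legal
(1,3): flips 2 -> legal
(1,4): flips 1 -> legal
(2,0): no bracket -> illegal
(2,1): no bracket -> illegal
(2,4): flips 2 -> legal
(2,5): flips 1 -> legal
(3,1): no bracket -> illegal
W mobility = 6

Answer: B=9 W=6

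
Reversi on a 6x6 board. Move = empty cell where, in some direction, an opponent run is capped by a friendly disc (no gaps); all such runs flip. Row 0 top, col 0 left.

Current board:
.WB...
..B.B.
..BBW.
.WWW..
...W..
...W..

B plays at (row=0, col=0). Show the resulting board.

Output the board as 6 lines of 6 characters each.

Answer: BBB...
..B.B.
..BBW.
.WWW..
...W..
...W..

Derivation:
Place B at (0,0); scan 8 dirs for brackets.
Dir NW: edge -> no flip
Dir N: edge -> no flip
Dir NE: edge -> no flip
Dir W: edge -> no flip
Dir E: opp run (0,1) capped by B -> flip
Dir SW: edge -> no flip
Dir S: first cell '.' (not opp) -> no flip
Dir SE: first cell '.' (not opp) -> no flip
All flips: (0,1)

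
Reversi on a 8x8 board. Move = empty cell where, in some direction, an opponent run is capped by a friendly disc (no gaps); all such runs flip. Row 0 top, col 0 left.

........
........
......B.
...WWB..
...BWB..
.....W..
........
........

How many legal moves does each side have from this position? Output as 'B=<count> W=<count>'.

-- B to move --
(2,2): no bracket -> illegal
(2,3): flips 2 -> legal
(2,4): no bracket -> illegal
(2,5): flips 1 -> legal
(3,2): flips 2 -> legal
(4,2): no bracket -> illegal
(4,6): no bracket -> illegal
(5,3): flips 1 -> legal
(5,4): no bracket -> illegal
(5,6): no bracket -> illegal
(6,4): no bracket -> illegal
(6,5): flips 1 -> legal
(6,6): no bracket -> illegal
B mobility = 5
-- W to move --
(1,5): no bracket -> illegal
(1,6): no bracket -> illegal
(1,7): flips 2 -> legal
(2,4): no bracket -> illegal
(2,5): flips 2 -> legal
(2,7): no bracket -> illegal
(3,2): no bracket -> illegal
(3,6): flips 1 -> legal
(3,7): no bracket -> illegal
(4,2): flips 1 -> legal
(4,6): flips 1 -> legal
(5,2): flips 1 -> legal
(5,3): flips 1 -> legal
(5,4): no bracket -> illegal
(5,6): flips 1 -> legal
W mobility = 8

Answer: B=5 W=8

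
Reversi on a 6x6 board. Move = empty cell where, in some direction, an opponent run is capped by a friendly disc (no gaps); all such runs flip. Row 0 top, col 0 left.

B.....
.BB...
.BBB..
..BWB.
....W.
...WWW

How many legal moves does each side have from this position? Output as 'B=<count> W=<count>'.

Answer: B=1 W=4

Derivation:
-- B to move --
(2,4): no bracket -> illegal
(3,5): no bracket -> illegal
(4,2): no bracket -> illegal
(4,3): flips 1 -> legal
(4,5): no bracket -> illegal
(5,2): no bracket -> illegal
B mobility = 1
-- W to move --
(0,1): no bracket -> illegal
(0,2): no bracket -> illegal
(0,3): no bracket -> illegal
(1,0): no bracket -> illegal
(1,3): flips 1 -> legal
(1,4): no bracket -> illegal
(2,0): no bracket -> illegal
(2,4): flips 1 -> legal
(2,5): no bracket -> illegal
(3,0): no bracket -> illegal
(3,1): flips 1 -> legal
(3,5): flips 1 -> legal
(4,1): no bracket -> illegal
(4,2): no bracket -> illegal
(4,3): no bracket -> illegal
(4,5): no bracket -> illegal
W mobility = 4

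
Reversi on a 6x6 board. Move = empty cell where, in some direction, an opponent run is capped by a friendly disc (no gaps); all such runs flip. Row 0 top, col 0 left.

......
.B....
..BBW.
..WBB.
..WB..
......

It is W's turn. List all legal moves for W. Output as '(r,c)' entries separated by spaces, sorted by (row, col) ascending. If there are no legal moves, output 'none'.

(0,0): no bracket -> illegal
(0,1): no bracket -> illegal
(0,2): no bracket -> illegal
(1,0): no bracket -> illegal
(1,2): flips 1 -> legal
(1,3): no bracket -> illegal
(1,4): flips 1 -> legal
(2,0): no bracket -> illegal
(2,1): flips 2 -> legal
(2,5): no bracket -> illegal
(3,1): no bracket -> illegal
(3,5): flips 2 -> legal
(4,4): flips 2 -> legal
(4,5): no bracket -> illegal
(5,2): no bracket -> illegal
(5,3): no bracket -> illegal
(5,4): flips 1 -> legal

Answer: (1,2) (1,4) (2,1) (3,5) (4,4) (5,4)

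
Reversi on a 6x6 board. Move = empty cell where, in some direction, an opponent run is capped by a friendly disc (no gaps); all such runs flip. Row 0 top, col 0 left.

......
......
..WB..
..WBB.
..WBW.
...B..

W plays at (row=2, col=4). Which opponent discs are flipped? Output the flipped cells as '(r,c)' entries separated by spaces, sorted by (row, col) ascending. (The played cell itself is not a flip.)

Dir NW: first cell '.' (not opp) -> no flip
Dir N: first cell '.' (not opp) -> no flip
Dir NE: first cell '.' (not opp) -> no flip
Dir W: opp run (2,3) capped by W -> flip
Dir E: first cell '.' (not opp) -> no flip
Dir SW: opp run (3,3) capped by W -> flip
Dir S: opp run (3,4) capped by W -> flip
Dir SE: first cell '.' (not opp) -> no flip

Answer: (2,3) (3,3) (3,4)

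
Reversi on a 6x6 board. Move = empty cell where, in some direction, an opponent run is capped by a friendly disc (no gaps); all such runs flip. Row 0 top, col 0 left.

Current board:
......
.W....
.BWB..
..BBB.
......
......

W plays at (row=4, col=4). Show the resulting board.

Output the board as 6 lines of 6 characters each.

Answer: ......
.W....
.BWB..
..BWB.
....W.
......

Derivation:
Place W at (4,4); scan 8 dirs for brackets.
Dir NW: opp run (3,3) capped by W -> flip
Dir N: opp run (3,4), next='.' -> no flip
Dir NE: first cell '.' (not opp) -> no flip
Dir W: first cell '.' (not opp) -> no flip
Dir E: first cell '.' (not opp) -> no flip
Dir SW: first cell '.' (not opp) -> no flip
Dir S: first cell '.' (not opp) -> no flip
Dir SE: first cell '.' (not opp) -> no flip
All flips: (3,3)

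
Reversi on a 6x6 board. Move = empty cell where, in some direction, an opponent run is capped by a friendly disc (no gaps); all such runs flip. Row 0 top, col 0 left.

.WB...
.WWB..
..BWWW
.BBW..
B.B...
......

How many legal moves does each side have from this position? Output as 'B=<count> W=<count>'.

-- B to move --
(0,0): flips 2 -> legal
(0,3): no bracket -> illegal
(1,0): flips 2 -> legal
(1,4): flips 1 -> legal
(1,5): flips 2 -> legal
(2,0): flips 1 -> legal
(2,1): no bracket -> illegal
(3,4): flips 1 -> legal
(3,5): flips 1 -> legal
(4,3): flips 2 -> legal
(4,4): flips 1 -> legal
B mobility = 9
-- W to move --
(0,3): flips 2 -> legal
(0,4): no bracket -> illegal
(1,4): flips 1 -> legal
(2,0): no bracket -> illegal
(2,1): flips 1 -> legal
(3,0): flips 2 -> legal
(4,1): flips 1 -> legal
(4,3): no bracket -> illegal
(5,0): no bracket -> illegal
(5,1): flips 1 -> legal
(5,2): flips 3 -> legal
(5,3): no bracket -> illegal
W mobility = 7

Answer: B=9 W=7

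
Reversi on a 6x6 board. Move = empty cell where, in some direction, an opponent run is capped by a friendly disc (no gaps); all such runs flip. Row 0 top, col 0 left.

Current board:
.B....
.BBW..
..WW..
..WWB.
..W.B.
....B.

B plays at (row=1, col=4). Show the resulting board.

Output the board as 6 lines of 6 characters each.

Place B at (1,4); scan 8 dirs for brackets.
Dir NW: first cell '.' (not opp) -> no flip
Dir N: first cell '.' (not opp) -> no flip
Dir NE: first cell '.' (not opp) -> no flip
Dir W: opp run (1,3) capped by B -> flip
Dir E: first cell '.' (not opp) -> no flip
Dir SW: opp run (2,3) (3,2), next='.' -> no flip
Dir S: first cell '.' (not opp) -> no flip
Dir SE: first cell '.' (not opp) -> no flip
All flips: (1,3)

Answer: .B....
.BBBB.
..WW..
..WWB.
..W.B.
....B.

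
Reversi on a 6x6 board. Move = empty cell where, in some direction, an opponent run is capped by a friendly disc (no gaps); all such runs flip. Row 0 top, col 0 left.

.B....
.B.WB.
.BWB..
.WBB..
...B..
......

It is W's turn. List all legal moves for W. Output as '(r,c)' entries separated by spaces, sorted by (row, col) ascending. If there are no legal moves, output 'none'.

(0,0): flips 1 -> legal
(0,2): no bracket -> illegal
(0,3): no bracket -> illegal
(0,4): no bracket -> illegal
(0,5): no bracket -> illegal
(1,0): no bracket -> illegal
(1,2): no bracket -> illegal
(1,5): flips 1 -> legal
(2,0): flips 1 -> legal
(2,4): flips 1 -> legal
(2,5): no bracket -> illegal
(3,0): no bracket -> illegal
(3,4): flips 2 -> legal
(4,1): no bracket -> illegal
(4,2): flips 1 -> legal
(4,4): flips 1 -> legal
(5,2): no bracket -> illegal
(5,3): flips 3 -> legal
(5,4): no bracket -> illegal

Answer: (0,0) (1,5) (2,0) (2,4) (3,4) (4,2) (4,4) (5,3)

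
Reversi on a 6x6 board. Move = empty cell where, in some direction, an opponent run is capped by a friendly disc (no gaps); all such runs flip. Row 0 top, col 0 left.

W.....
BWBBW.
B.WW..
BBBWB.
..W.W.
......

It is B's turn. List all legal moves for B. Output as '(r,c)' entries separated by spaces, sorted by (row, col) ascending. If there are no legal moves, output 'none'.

(0,1): no bracket -> illegal
(0,2): flips 1 -> legal
(0,3): no bracket -> illegal
(0,4): no bracket -> illegal
(0,5): flips 2 -> legal
(1,5): flips 1 -> legal
(2,1): no bracket -> illegal
(2,4): no bracket -> illegal
(2,5): no bracket -> illegal
(3,5): no bracket -> illegal
(4,1): no bracket -> illegal
(4,3): flips 2 -> legal
(4,5): no bracket -> illegal
(5,1): no bracket -> illegal
(5,2): flips 1 -> legal
(5,3): flips 1 -> legal
(5,4): flips 1 -> legal
(5,5): no bracket -> illegal

Answer: (0,2) (0,5) (1,5) (4,3) (5,2) (5,3) (5,4)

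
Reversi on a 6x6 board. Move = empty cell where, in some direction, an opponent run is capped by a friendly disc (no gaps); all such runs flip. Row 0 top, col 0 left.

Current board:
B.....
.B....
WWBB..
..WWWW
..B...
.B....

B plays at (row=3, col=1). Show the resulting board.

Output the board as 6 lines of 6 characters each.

Answer: B.....
.B....
WBBB..
.BWWWW
..B...
.B....

Derivation:
Place B at (3,1); scan 8 dirs for brackets.
Dir NW: opp run (2,0), next=edge -> no flip
Dir N: opp run (2,1) capped by B -> flip
Dir NE: first cell 'B' (not opp) -> no flip
Dir W: first cell '.' (not opp) -> no flip
Dir E: opp run (3,2) (3,3) (3,4) (3,5), next=edge -> no flip
Dir SW: first cell '.' (not opp) -> no flip
Dir S: first cell '.' (not opp) -> no flip
Dir SE: first cell 'B' (not opp) -> no flip
All flips: (2,1)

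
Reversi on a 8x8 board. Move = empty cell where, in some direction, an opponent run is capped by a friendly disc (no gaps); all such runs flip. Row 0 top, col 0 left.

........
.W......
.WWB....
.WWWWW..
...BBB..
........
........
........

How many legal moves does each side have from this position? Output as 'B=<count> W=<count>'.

-- B to move --
(0,0): flips 3 -> legal
(0,1): no bracket -> illegal
(0,2): no bracket -> illegal
(1,0): flips 2 -> legal
(1,2): no bracket -> illegal
(1,3): no bracket -> illegal
(2,0): flips 2 -> legal
(2,4): flips 1 -> legal
(2,5): flips 2 -> legal
(2,6): flips 1 -> legal
(3,0): no bracket -> illegal
(3,6): no bracket -> illegal
(4,0): no bracket -> illegal
(4,1): flips 1 -> legal
(4,2): no bracket -> illegal
(4,6): no bracket -> illegal
B mobility = 7
-- W to move --
(1,2): flips 1 -> legal
(1,3): flips 1 -> legal
(1,4): flips 1 -> legal
(2,4): flips 1 -> legal
(3,6): no bracket -> illegal
(4,2): no bracket -> illegal
(4,6): no bracket -> illegal
(5,2): flips 1 -> legal
(5,3): flips 2 -> legal
(5,4): flips 2 -> legal
(5,5): flips 2 -> legal
(5,6): flips 1 -> legal
W mobility = 9

Answer: B=7 W=9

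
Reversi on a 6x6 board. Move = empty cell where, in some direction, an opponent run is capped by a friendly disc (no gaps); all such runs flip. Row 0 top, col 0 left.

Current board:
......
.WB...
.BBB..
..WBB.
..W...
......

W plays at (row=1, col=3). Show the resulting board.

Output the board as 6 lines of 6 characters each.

Place W at (1,3); scan 8 dirs for brackets.
Dir NW: first cell '.' (not opp) -> no flip
Dir N: first cell '.' (not opp) -> no flip
Dir NE: first cell '.' (not opp) -> no flip
Dir W: opp run (1,2) capped by W -> flip
Dir E: first cell '.' (not opp) -> no flip
Dir SW: opp run (2,2), next='.' -> no flip
Dir S: opp run (2,3) (3,3), next='.' -> no flip
Dir SE: first cell '.' (not opp) -> no flip
All flips: (1,2)

Answer: ......
.WWW..
.BBB..
..WBB.
..W...
......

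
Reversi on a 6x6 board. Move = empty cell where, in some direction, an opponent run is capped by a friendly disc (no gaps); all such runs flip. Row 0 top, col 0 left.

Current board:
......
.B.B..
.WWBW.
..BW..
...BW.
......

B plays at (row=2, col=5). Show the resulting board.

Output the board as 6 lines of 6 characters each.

Answer: ......
.B.B..
.WWBBB
..BW..
...BW.
......

Derivation:
Place B at (2,5); scan 8 dirs for brackets.
Dir NW: first cell '.' (not opp) -> no flip
Dir N: first cell '.' (not opp) -> no flip
Dir NE: edge -> no flip
Dir W: opp run (2,4) capped by B -> flip
Dir E: edge -> no flip
Dir SW: first cell '.' (not opp) -> no flip
Dir S: first cell '.' (not opp) -> no flip
Dir SE: edge -> no flip
All flips: (2,4)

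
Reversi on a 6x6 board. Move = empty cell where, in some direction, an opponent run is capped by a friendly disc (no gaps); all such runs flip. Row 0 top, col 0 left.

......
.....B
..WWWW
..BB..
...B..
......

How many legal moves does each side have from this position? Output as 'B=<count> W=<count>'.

-- B to move --
(1,1): flips 1 -> legal
(1,2): flips 1 -> legal
(1,3): flips 1 -> legal
(1,4): flips 1 -> legal
(2,1): no bracket -> illegal
(3,1): no bracket -> illegal
(3,4): no bracket -> illegal
(3,5): flips 1 -> legal
B mobility = 5
-- W to move --
(0,4): no bracket -> illegal
(0,5): flips 1 -> legal
(1,4): no bracket -> illegal
(2,1): no bracket -> illegal
(3,1): no bracket -> illegal
(3,4): no bracket -> illegal
(4,1): flips 1 -> legal
(4,2): flips 2 -> legal
(4,4): flips 1 -> legal
(5,2): no bracket -> illegal
(5,3): flips 2 -> legal
(5,4): no bracket -> illegal
W mobility = 5

Answer: B=5 W=5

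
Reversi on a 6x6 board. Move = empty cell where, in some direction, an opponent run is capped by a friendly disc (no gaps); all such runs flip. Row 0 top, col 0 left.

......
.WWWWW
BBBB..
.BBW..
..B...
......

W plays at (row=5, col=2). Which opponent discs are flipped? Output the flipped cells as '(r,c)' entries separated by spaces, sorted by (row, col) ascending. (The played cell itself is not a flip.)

Dir NW: first cell '.' (not opp) -> no flip
Dir N: opp run (4,2) (3,2) (2,2) capped by W -> flip
Dir NE: first cell '.' (not opp) -> no flip
Dir W: first cell '.' (not opp) -> no flip
Dir E: first cell '.' (not opp) -> no flip
Dir SW: edge -> no flip
Dir S: edge -> no flip
Dir SE: edge -> no flip

Answer: (2,2) (3,2) (4,2)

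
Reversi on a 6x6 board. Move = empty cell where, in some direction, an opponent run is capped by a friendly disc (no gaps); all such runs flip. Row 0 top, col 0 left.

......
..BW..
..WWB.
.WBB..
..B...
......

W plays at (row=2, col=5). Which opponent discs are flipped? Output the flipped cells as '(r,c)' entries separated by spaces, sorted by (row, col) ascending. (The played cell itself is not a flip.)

Dir NW: first cell '.' (not opp) -> no flip
Dir N: first cell '.' (not opp) -> no flip
Dir NE: edge -> no flip
Dir W: opp run (2,4) capped by W -> flip
Dir E: edge -> no flip
Dir SW: first cell '.' (not opp) -> no flip
Dir S: first cell '.' (not opp) -> no flip
Dir SE: edge -> no flip

Answer: (2,4)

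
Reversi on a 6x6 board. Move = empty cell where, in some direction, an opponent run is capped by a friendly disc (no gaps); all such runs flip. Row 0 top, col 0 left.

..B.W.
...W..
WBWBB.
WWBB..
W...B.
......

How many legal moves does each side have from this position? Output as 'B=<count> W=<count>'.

Answer: B=4 W=8

Derivation:
-- B to move --
(0,3): flips 1 -> legal
(0,5): no bracket -> illegal
(1,0): no bracket -> illegal
(1,1): flips 1 -> legal
(1,2): flips 1 -> legal
(1,4): no bracket -> illegal
(1,5): no bracket -> illegal
(4,1): flips 1 -> legal
(4,2): no bracket -> illegal
(5,0): no bracket -> illegal
(5,1): no bracket -> illegal
B mobility = 4
-- W to move --
(0,1): no bracket -> illegal
(0,3): no bracket -> illegal
(1,0): no bracket -> illegal
(1,1): flips 1 -> legal
(1,2): flips 1 -> legal
(1,4): no bracket -> illegal
(1,5): no bracket -> illegal
(2,5): flips 2 -> legal
(3,4): flips 2 -> legal
(3,5): flips 1 -> legal
(4,1): no bracket -> illegal
(4,2): flips 1 -> legal
(4,3): flips 2 -> legal
(4,5): no bracket -> illegal
(5,3): no bracket -> illegal
(5,4): no bracket -> illegal
(5,5): flips 2 -> legal
W mobility = 8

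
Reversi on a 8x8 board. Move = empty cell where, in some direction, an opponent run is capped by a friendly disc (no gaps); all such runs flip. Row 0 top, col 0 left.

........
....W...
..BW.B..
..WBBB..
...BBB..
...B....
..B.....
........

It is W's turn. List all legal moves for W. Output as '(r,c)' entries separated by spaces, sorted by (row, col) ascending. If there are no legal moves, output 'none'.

(1,1): no bracket -> illegal
(1,2): flips 1 -> legal
(1,3): no bracket -> illegal
(1,5): no bracket -> illegal
(1,6): no bracket -> illegal
(2,1): flips 1 -> legal
(2,4): no bracket -> illegal
(2,6): no bracket -> illegal
(3,1): no bracket -> illegal
(3,6): flips 4 -> legal
(4,2): no bracket -> illegal
(4,6): no bracket -> illegal
(5,1): no bracket -> illegal
(5,2): no bracket -> illegal
(5,4): flips 1 -> legal
(5,5): no bracket -> illegal
(5,6): flips 2 -> legal
(6,1): no bracket -> illegal
(6,3): flips 3 -> legal
(6,4): no bracket -> illegal
(7,1): no bracket -> illegal
(7,2): no bracket -> illegal
(7,3): no bracket -> illegal

Answer: (1,2) (2,1) (3,6) (5,4) (5,6) (6,3)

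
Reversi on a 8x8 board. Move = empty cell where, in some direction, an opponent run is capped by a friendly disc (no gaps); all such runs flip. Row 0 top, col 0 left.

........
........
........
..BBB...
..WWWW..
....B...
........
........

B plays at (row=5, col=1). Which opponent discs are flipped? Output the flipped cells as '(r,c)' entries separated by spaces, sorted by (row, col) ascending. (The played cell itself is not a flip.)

Answer: (4,2)

Derivation:
Dir NW: first cell '.' (not opp) -> no flip
Dir N: first cell '.' (not opp) -> no flip
Dir NE: opp run (4,2) capped by B -> flip
Dir W: first cell '.' (not opp) -> no flip
Dir E: first cell '.' (not opp) -> no flip
Dir SW: first cell '.' (not opp) -> no flip
Dir S: first cell '.' (not opp) -> no flip
Dir SE: first cell '.' (not opp) -> no flip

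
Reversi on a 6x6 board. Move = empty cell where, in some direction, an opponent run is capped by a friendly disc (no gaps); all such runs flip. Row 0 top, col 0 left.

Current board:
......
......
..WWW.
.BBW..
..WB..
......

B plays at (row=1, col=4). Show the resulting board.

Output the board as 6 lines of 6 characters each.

Answer: ......
....B.
..WBW.
.BBW..
..WB..
......

Derivation:
Place B at (1,4); scan 8 dirs for brackets.
Dir NW: first cell '.' (not opp) -> no flip
Dir N: first cell '.' (not opp) -> no flip
Dir NE: first cell '.' (not opp) -> no flip
Dir W: first cell '.' (not opp) -> no flip
Dir E: first cell '.' (not opp) -> no flip
Dir SW: opp run (2,3) capped by B -> flip
Dir S: opp run (2,4), next='.' -> no flip
Dir SE: first cell '.' (not opp) -> no flip
All flips: (2,3)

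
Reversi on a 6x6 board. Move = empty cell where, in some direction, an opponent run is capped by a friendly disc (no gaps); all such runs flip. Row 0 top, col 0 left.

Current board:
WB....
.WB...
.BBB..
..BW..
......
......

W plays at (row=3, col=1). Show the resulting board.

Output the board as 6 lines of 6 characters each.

Answer: WB....
.WB...
.WBB..
.WWW..
......
......

Derivation:
Place W at (3,1); scan 8 dirs for brackets.
Dir NW: first cell '.' (not opp) -> no flip
Dir N: opp run (2,1) capped by W -> flip
Dir NE: opp run (2,2), next='.' -> no flip
Dir W: first cell '.' (not opp) -> no flip
Dir E: opp run (3,2) capped by W -> flip
Dir SW: first cell '.' (not opp) -> no flip
Dir S: first cell '.' (not opp) -> no flip
Dir SE: first cell '.' (not opp) -> no flip
All flips: (2,1) (3,2)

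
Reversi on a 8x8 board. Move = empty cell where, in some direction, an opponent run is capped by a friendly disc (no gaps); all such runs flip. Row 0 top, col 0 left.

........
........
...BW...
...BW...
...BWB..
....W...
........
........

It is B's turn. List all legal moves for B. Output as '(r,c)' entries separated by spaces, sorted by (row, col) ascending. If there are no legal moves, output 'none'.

(1,3): no bracket -> illegal
(1,4): no bracket -> illegal
(1,5): flips 1 -> legal
(2,5): flips 2 -> legal
(3,5): flips 1 -> legal
(5,3): no bracket -> illegal
(5,5): flips 1 -> legal
(6,3): flips 1 -> legal
(6,4): no bracket -> illegal
(6,5): flips 1 -> legal

Answer: (1,5) (2,5) (3,5) (5,5) (6,3) (6,5)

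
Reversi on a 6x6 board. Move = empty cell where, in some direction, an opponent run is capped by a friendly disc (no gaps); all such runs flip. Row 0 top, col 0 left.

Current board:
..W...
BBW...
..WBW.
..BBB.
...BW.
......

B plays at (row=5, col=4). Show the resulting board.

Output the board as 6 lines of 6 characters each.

Answer: ..W...
BBW...
..WBW.
..BBB.
...BB.
....B.

Derivation:
Place B at (5,4); scan 8 dirs for brackets.
Dir NW: first cell 'B' (not opp) -> no flip
Dir N: opp run (4,4) capped by B -> flip
Dir NE: first cell '.' (not opp) -> no flip
Dir W: first cell '.' (not opp) -> no flip
Dir E: first cell '.' (not opp) -> no flip
Dir SW: edge -> no flip
Dir S: edge -> no flip
Dir SE: edge -> no flip
All flips: (4,4)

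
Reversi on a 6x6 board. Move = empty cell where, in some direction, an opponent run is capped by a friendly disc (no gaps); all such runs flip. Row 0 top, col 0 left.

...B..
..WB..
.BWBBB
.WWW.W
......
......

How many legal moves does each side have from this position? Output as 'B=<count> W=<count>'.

-- B to move --
(0,1): flips 1 -> legal
(0,2): no bracket -> illegal
(1,1): flips 1 -> legal
(2,0): no bracket -> illegal
(3,0): no bracket -> illegal
(3,4): no bracket -> illegal
(4,0): flips 2 -> legal
(4,1): flips 2 -> legal
(4,2): flips 1 -> legal
(4,3): flips 2 -> legal
(4,4): no bracket -> illegal
(4,5): flips 1 -> legal
B mobility = 7
-- W to move --
(0,2): flips 2 -> legal
(0,4): flips 1 -> legal
(1,0): flips 1 -> legal
(1,1): flips 1 -> legal
(1,4): flips 2 -> legal
(1,5): flips 2 -> legal
(2,0): flips 1 -> legal
(3,0): flips 1 -> legal
(3,4): flips 1 -> legal
W mobility = 9

Answer: B=7 W=9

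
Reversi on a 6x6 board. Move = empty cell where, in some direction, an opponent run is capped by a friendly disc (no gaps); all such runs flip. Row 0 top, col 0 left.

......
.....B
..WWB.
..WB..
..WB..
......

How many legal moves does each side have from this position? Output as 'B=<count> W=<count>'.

-- B to move --
(1,1): flips 1 -> legal
(1,2): no bracket -> illegal
(1,3): flips 1 -> legal
(1,4): no bracket -> illegal
(2,1): flips 3 -> legal
(3,1): flips 1 -> legal
(3,4): no bracket -> illegal
(4,1): flips 1 -> legal
(5,1): flips 1 -> legal
(5,2): no bracket -> illegal
(5,3): no bracket -> illegal
B mobility = 6
-- W to move --
(0,4): no bracket -> illegal
(0,5): no bracket -> illegal
(1,3): no bracket -> illegal
(1,4): no bracket -> illegal
(2,5): flips 1 -> legal
(3,4): flips 1 -> legal
(3,5): no bracket -> illegal
(4,4): flips 2 -> legal
(5,2): no bracket -> illegal
(5,3): flips 2 -> legal
(5,4): flips 1 -> legal
W mobility = 5

Answer: B=6 W=5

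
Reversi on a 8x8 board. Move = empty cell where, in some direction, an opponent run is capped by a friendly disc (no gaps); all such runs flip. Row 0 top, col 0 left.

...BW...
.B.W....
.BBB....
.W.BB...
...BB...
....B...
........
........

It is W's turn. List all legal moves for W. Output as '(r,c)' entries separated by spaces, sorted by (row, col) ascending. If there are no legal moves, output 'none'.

Answer: (0,1) (0,2) (5,3)

Derivation:
(0,0): no bracket -> illegal
(0,1): flips 2 -> legal
(0,2): flips 1 -> legal
(1,0): no bracket -> illegal
(1,2): no bracket -> illegal
(1,4): no bracket -> illegal
(2,0): no bracket -> illegal
(2,4): no bracket -> illegal
(2,5): no bracket -> illegal
(3,0): no bracket -> illegal
(3,2): no bracket -> illegal
(3,5): no bracket -> illegal
(4,2): no bracket -> illegal
(4,5): no bracket -> illegal
(5,2): no bracket -> illegal
(5,3): flips 3 -> legal
(5,5): no bracket -> illegal
(6,3): no bracket -> illegal
(6,4): no bracket -> illegal
(6,5): no bracket -> illegal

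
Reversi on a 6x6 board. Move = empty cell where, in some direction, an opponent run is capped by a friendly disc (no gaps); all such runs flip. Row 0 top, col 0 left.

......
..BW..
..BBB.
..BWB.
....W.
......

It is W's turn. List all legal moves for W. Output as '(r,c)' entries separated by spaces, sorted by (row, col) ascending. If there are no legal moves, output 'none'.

(0,1): no bracket -> illegal
(0,2): no bracket -> illegal
(0,3): no bracket -> illegal
(1,1): flips 2 -> legal
(1,4): flips 2 -> legal
(1,5): flips 1 -> legal
(2,1): no bracket -> illegal
(2,5): no bracket -> illegal
(3,1): flips 2 -> legal
(3,5): flips 2 -> legal
(4,1): no bracket -> illegal
(4,2): no bracket -> illegal
(4,3): no bracket -> illegal
(4,5): no bracket -> illegal

Answer: (1,1) (1,4) (1,5) (3,1) (3,5)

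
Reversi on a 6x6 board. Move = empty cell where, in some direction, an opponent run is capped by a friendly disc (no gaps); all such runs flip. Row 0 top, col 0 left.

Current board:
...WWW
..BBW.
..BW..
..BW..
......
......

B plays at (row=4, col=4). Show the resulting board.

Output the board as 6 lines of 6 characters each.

Answer: ...WWW
..BBW.
..BW..
..BB..
....B.
......

Derivation:
Place B at (4,4); scan 8 dirs for brackets.
Dir NW: opp run (3,3) capped by B -> flip
Dir N: first cell '.' (not opp) -> no flip
Dir NE: first cell '.' (not opp) -> no flip
Dir W: first cell '.' (not opp) -> no flip
Dir E: first cell '.' (not opp) -> no flip
Dir SW: first cell '.' (not opp) -> no flip
Dir S: first cell '.' (not opp) -> no flip
Dir SE: first cell '.' (not opp) -> no flip
All flips: (3,3)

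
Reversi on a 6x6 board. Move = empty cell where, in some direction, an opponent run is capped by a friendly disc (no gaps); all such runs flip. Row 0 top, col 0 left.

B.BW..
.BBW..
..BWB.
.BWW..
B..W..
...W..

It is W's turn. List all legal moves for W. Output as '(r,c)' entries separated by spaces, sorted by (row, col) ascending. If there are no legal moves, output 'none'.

(0,1): flips 2 -> legal
(1,0): flips 2 -> legal
(1,4): no bracket -> illegal
(1,5): flips 1 -> legal
(2,0): no bracket -> illegal
(2,1): flips 2 -> legal
(2,5): flips 1 -> legal
(3,0): flips 1 -> legal
(3,4): no bracket -> illegal
(3,5): flips 1 -> legal
(4,1): no bracket -> illegal
(4,2): no bracket -> illegal
(5,0): no bracket -> illegal
(5,1): no bracket -> illegal

Answer: (0,1) (1,0) (1,5) (2,1) (2,5) (3,0) (3,5)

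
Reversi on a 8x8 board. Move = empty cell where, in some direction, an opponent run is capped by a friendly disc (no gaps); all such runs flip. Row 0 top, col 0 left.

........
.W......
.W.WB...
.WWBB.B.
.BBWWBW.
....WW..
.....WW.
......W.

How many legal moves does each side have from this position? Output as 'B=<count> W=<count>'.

Answer: B=15 W=12

Derivation:
-- B to move --
(0,0): no bracket -> illegal
(0,1): flips 3 -> legal
(0,2): no bracket -> illegal
(1,0): no bracket -> illegal
(1,2): flips 1 -> legal
(1,3): flips 1 -> legal
(1,4): flips 2 -> legal
(2,0): flips 1 -> legal
(2,2): flips 2 -> legal
(3,0): flips 2 -> legal
(3,5): no bracket -> illegal
(3,7): no bracket -> illegal
(4,0): no bracket -> illegal
(4,7): flips 1 -> legal
(5,2): flips 1 -> legal
(5,3): flips 1 -> legal
(5,6): flips 1 -> legal
(5,7): no bracket -> illegal
(6,3): flips 1 -> legal
(6,4): flips 2 -> legal
(6,7): no bracket -> illegal
(7,4): no bracket -> illegal
(7,5): flips 2 -> legal
(7,7): flips 3 -> legal
B mobility = 15
-- W to move --
(1,3): no bracket -> illegal
(1,4): flips 2 -> legal
(1,5): no bracket -> illegal
(2,2): flips 1 -> legal
(2,5): flips 2 -> legal
(2,6): flips 1 -> legal
(2,7): flips 2 -> legal
(3,0): no bracket -> illegal
(3,5): flips 3 -> legal
(3,7): no bracket -> illegal
(4,0): flips 2 -> legal
(4,7): no bracket -> illegal
(5,0): flips 1 -> legal
(5,1): flips 1 -> legal
(5,2): flips 1 -> legal
(5,3): flips 1 -> legal
(5,6): flips 2 -> legal
W mobility = 12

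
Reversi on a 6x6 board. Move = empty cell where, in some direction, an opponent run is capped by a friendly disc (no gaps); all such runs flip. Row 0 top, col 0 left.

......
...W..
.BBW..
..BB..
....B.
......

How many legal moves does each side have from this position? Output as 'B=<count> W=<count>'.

Answer: B=4 W=4

Derivation:
-- B to move --
(0,2): no bracket -> illegal
(0,3): flips 2 -> legal
(0,4): flips 1 -> legal
(1,2): no bracket -> illegal
(1,4): flips 1 -> legal
(2,4): flips 1 -> legal
(3,4): no bracket -> illegal
B mobility = 4
-- W to move --
(1,0): no bracket -> illegal
(1,1): no bracket -> illegal
(1,2): no bracket -> illegal
(2,0): flips 2 -> legal
(2,4): no bracket -> illegal
(3,0): no bracket -> illegal
(3,1): flips 1 -> legal
(3,4): no bracket -> illegal
(3,5): no bracket -> illegal
(4,1): flips 1 -> legal
(4,2): no bracket -> illegal
(4,3): flips 1 -> legal
(4,5): no bracket -> illegal
(5,3): no bracket -> illegal
(5,4): no bracket -> illegal
(5,5): no bracket -> illegal
W mobility = 4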